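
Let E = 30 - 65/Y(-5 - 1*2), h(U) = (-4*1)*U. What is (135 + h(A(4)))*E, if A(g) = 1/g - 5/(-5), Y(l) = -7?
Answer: 35750/7 ≈ 5107.1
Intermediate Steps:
A(g) = 1 + 1/g (A(g) = 1/g - 5*(-⅕) = 1/g + 1 = 1 + 1/g)
h(U) = -4*U
E = 275/7 (E = 30 - 65/(-7) = 30 - 65*(-⅐) = 30 + 65/7 = 275/7 ≈ 39.286)
(135 + h(A(4)))*E = (135 - 4*(1 + 4)/4)*(275/7) = (135 - 5)*(275/7) = 130*(275/7) = 35750/7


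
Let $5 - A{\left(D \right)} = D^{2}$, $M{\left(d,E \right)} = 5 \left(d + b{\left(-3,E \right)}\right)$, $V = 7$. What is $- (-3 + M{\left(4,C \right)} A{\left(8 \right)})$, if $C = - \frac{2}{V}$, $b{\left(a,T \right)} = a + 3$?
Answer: $1183$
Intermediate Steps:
$b{\left(a,T \right)} = 3 + a$
$C = - \frac{2}{7} \approx -0.28571$
$M{\left(d,E \right)} = 5 d$ ($M{\left(d,E \right)} = 5 \left(d + \left(3 - 3\right)\right) = 5 \left(d + 0\right) = 5 d$)
$A{\left(D \right)} = 5 - D^{2}$
$- (-3 + M{\left(4,C \right)} A{\left(8 \right)}) = - (-3 + 5 \cdot 4 \left(5 - 8^{2}\right)) = - (-3 + 20 \left(5 - 64\right)) = - (-3 + 20 \left(-59\right)) = - (-3 - 1180) = \left(-1\right) \left(-1183\right) = 1183$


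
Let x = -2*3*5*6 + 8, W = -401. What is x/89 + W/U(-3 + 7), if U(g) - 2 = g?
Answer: -36721/534 ≈ -68.766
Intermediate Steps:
U(g) = 2 + g
x = -172 (x = -30*6 + 8 = -2*90 + 8 = -180 + 8 = -172)
x/89 + W/U(-3 + 7) = -172/89 - 401/(2 + (-3 + 7)) = -172*1/89 - 401/(2 + 4) = -172/89 - 401/6 = -36721/534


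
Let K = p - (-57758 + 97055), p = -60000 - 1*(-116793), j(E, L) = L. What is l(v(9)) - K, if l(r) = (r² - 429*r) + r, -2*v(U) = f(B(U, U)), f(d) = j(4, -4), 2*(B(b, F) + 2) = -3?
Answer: -18348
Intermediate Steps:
B(b, F) = -7/2 (B(b, F) = -2 + (½)*(-3) = -2 - 3/2 = -7/2)
f(d) = -4
v(U) = 2 (v(U) = -½*(-4) = 2)
p = 56793 (p = -60000 + 116793 = 56793)
K = 17496 (K = 56793 - (-57758 + 97055) = 56793 - 1*39297 = 56793 - 39297 = 17496)
l(r) = r² - 428*r
l(v(9)) - K = 2*(-428 + 2) - 1*17496 = 2*(-426) - 17496 = -852 - 17496 = -18348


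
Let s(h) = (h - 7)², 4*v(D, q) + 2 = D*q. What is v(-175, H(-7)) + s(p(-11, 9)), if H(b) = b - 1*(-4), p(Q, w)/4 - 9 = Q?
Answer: 1423/4 ≈ 355.75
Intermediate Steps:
p(Q, w) = 36 + 4*Q
H(b) = 4 + b (H(b) = b + 4 = 4 + b)
v(D, q) = -½ + D*q/4 (v(D, q) = -½ + (D*q)/4 = -½ + D*q/4)
s(h) = (-7 + h)²
v(-175, H(-7)) + s(p(-11, 9)) = (-½ + (¼)*(-175)*(4 - 7)) + (-7 + (36 + 4*(-11)))² = (-½ + (¼)*(-175)*(-3)) + (-7 + (36 - 44))² = (-½ + 525/4) + (-7 - 8)² = 523/4 + (-15)² = 523/4 + 225 = 1423/4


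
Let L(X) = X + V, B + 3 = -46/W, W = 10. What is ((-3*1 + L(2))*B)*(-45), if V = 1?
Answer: 0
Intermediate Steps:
B = -38/5 (B = -3 - 46/10 = -3 - 46*⅒ = -3 - 23/5 = -38/5 ≈ -7.6000)
L(X) = 1 + X (L(X) = X + 1 = 1 + X)
((-3*1 + L(2))*B)*(-45) = ((-3*1 + (1 + 2))*(-38/5))*(-45) = ((-3 + 3)*(-38/5))*(-45) = (0*(-38/5))*(-45) = 0*(-45) = 0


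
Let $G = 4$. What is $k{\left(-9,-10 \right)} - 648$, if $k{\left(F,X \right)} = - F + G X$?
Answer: $-679$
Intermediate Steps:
$k{\left(F,X \right)} = - F + 4 X$
$k{\left(-9,-10 \right)} - 648 = \left(\left(-1\right) \left(-9\right) + 4 \left(-10\right)\right) - 648 = \left(9 - 40\right) - 648 = -31 - 648 = -679$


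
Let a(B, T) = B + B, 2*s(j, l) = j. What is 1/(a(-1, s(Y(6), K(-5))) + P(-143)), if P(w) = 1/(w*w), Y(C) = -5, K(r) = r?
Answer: -20449/40897 ≈ -0.50001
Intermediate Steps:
P(w) = w**(-2)
s(j, l) = j/2
a(B, T) = 2*B
1/(a(-1, s(Y(6), K(-5))) + P(-143)) = 1/(2*(-1) + (-143)**(-2)) = 1/(-2 + 1/20449) = 1/(-40897/20449) = -20449/40897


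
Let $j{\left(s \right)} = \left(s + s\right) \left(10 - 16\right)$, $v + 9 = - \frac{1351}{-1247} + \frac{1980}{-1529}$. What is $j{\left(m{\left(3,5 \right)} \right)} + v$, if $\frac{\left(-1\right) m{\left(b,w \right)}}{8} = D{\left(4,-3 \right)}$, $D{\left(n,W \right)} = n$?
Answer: $\frac{64963204}{173333} \approx 374.79$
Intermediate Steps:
$m{\left(b,w \right)} = -32$ ($m{\left(b,w \right)} = \left(-8\right) 4 = -32$)
$v = - \frac{1596668}{173333}$ ($v = -9 + \left(- \frac{1351}{-1247} + \frac{1980}{-1529}\right) = -9 + \left(\left(-1351\right) \left(- \frac{1}{1247}\right) + 1980 \left(- \frac{1}{1529}\right)\right) = -9 + \left(\frac{1351}{1247} - \frac{180}{139}\right) = -9 - \frac{36671}{173333} = - \frac{1596668}{173333} \approx -9.2116$)
$j{\left(s \right)} = - 12 s$ ($j{\left(s \right)} = 2 s \left(-6\right) = - 12 s$)
$j{\left(m{\left(3,5 \right)} \right)} + v = \left(-12\right) \left(-32\right) - \frac{1596668}{173333} = 384 - \frac{1596668}{173333} = \frac{64963204}{173333}$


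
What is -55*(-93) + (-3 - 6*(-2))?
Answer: 5124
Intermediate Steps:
-55*(-93) + (-3 - 6*(-2)) = 5115 + (-3 + 12) = 5115 + 9 = 5124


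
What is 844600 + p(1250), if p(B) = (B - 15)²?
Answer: 2369825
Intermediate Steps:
p(B) = (-15 + B)²
844600 + p(1250) = 844600 + (-15 + 1250)² = 844600 + 1235² = 844600 + 1525225 = 2369825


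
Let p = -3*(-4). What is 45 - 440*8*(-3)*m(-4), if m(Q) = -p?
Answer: -126675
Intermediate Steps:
p = 12
m(Q) = -12 (m(Q) = -1*12 = -12)
45 - 440*8*(-3)*m(-4) = 45 - 440*8*(-3)*(-12) = 45 - (-10560)*(-12) = 45 - 440*288 = 45 - 126720 = -126675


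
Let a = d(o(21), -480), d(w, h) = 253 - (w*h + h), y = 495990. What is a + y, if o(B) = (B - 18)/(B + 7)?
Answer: 3477421/7 ≈ 4.9677e+5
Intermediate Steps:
o(B) = (-18 + B)/(7 + B)
d(w, h) = 253 - h - h*w (d(w, h) = 253 - (h*w + h) = 253 - (h + h*w) = 253 + (-h - h*w) = 253 - h - h*w)
a = 5491/7 (a = 253 - 1*(-480) - 1*(-480)*(-18 + 21)/(7 + 21) = 253 + 480 - 1*(-480)*3/28 = 253 + 480 + 360/7 = 5491/7 ≈ 784.43)
a + y = 5491/7 + 495990 = 3477421/7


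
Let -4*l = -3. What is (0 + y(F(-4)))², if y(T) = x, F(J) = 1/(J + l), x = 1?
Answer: 1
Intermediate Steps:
l = ¾ (l = -¼*(-3) = ¾ ≈ 0.75000)
F(J) = 1/(¾ + J) (F(J) = 1/(J + ¾) = 1/(¾ + J))
y(T) = 1
(0 + y(F(-4)))² = (0 + 1)² = 1² = 1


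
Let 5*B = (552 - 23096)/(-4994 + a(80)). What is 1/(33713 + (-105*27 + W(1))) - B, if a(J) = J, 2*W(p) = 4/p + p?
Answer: -33149782/36130185 ≈ -0.91751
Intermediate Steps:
W(p) = p/2 + 2/p (W(p) = (4/p + p)/2 = (p + 4/p)/2 = p/2 + 2/p)
B = 11272/12285 (B = ((552 - 23096)/(-4994 + 80))/5 = (-22544/(-4914))/5 = (-22544*(-1/4914))/5 = (⅕)*(11272/2457) = 11272/12285 ≈ 0.91754)
1/(33713 + (-105*27 + W(1))) - B = 1/(33713 + (-105*27 + ((½)*1 + 2/1))) - 1*11272/12285 = 1/(33713 + (-2835 + (½ + 2*1))) - 11272/12285 = 1/(33713 + (-2835 + (½ + 2))) - 11272/12285 = 1/(33713 + (-2835 + 5/2)) - 11272/12285 = 1/(33713 - 5665/2) - 11272/12285 = 1/(61761/2) - 11272/12285 = 2/61761 - 11272/12285 = -33149782/36130185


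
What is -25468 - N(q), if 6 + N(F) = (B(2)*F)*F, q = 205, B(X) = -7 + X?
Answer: 184663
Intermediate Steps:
N(F) = -6 - 5*F² (N(F) = -6 + ((-7 + 2)*F)*F = -6 + (-5*F)*F = -6 - 5*F²)
-25468 - N(q) = -25468 - (-6 - 5*205²) = -25468 - (-6 - 5*42025) = -25468 - (-6 - 210125) = -25468 - 1*(-210131) = -25468 + 210131 = 184663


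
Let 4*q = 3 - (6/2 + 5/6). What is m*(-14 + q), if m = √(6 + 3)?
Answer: -341/8 ≈ -42.625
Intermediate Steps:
m = 3 (m = √9 = 3)
q = -5/24 (q = (3 - (6/2 + 5/6))/4 = (3 - (6*(½) + 5*(⅙)))/4 = (3 - (3 + ⅚))/4 = (3 - 1*23/6)/4 = (3 - 23/6)/4 = (¼)*(-⅚) = -5/24 ≈ -0.20833)
m*(-14 + q) = 3*(-14 - 5/24) = 3*(-341/24) = -341/8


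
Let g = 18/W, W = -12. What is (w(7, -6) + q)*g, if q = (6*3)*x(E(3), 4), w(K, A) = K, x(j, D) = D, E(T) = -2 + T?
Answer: -237/2 ≈ -118.50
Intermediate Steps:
q = 72 (q = (6*3)*4 = 18*4 = 72)
g = -3/2 (g = 18/(-12) = 18*(-1/12) = -3/2 ≈ -1.5000)
(w(7, -6) + q)*g = (7 + 72)*(-3/2) = 79*(-3/2) = -237/2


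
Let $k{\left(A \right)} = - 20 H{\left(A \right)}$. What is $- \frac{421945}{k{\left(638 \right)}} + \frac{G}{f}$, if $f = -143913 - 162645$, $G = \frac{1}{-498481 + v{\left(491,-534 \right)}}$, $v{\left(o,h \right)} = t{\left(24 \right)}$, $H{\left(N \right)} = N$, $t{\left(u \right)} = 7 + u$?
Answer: $\frac{3223740710064113}{97488846793800} \approx 33.068$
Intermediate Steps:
$v{\left(o,h \right)} = 31$ ($v{\left(o,h \right)} = 7 + 24 = 31$)
$G = - \frac{1}{498450}$ ($G = \frac{1}{-498481 + 31} = \frac{1}{-498450} = - \frac{1}{498450} \approx -2.0062 \cdot 10^{-6}$)
$k{\left(A \right)} = - 20 A$
$f = -306558$ ($f = -143913 - 162645 = -306558$)
$- \frac{421945}{k{\left(638 \right)}} + \frac{G}{f} = - \frac{421945}{\left(-20\right) 638} - \frac{1}{498450 \left(-306558\right)} = - \frac{421945}{-12760} - - \frac{1}{152803835100} = \left(-421945\right) \left(- \frac{1}{12760}\right) + \frac{1}{152803835100} = \frac{84389}{2552} + \frac{1}{152803835100} = \frac{3223740710064113}{97488846793800}$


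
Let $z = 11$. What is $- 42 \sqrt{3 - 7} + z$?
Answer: $11 - 84 i \approx 11.0 - 84.0 i$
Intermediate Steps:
$- 42 \sqrt{3 - 7} + z = - 42 \sqrt{3 - 7} + 11 = - 42 \sqrt{-4} + 11 = - 42 \cdot 2 i + 11 = - 84 i + 11 = 11 - 84 i$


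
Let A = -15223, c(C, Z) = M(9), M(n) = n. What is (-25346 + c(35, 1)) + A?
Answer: -40560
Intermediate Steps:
c(C, Z) = 9
(-25346 + c(35, 1)) + A = (-25346 + 9) - 15223 = -25337 - 15223 = -40560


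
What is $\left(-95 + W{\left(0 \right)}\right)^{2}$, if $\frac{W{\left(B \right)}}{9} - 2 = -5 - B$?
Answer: $14884$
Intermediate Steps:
$W{\left(B \right)} = -27 - 9 B$ ($W{\left(B \right)} = 18 + 9 \left(-5 - B\right) = 18 - \left(45 + 9 B\right) = -27 - 9 B$)
$\left(-95 + W{\left(0 \right)}\right)^{2} = \left(-95 - 27\right)^{2} = \left(-122\right)^{2} = 14884$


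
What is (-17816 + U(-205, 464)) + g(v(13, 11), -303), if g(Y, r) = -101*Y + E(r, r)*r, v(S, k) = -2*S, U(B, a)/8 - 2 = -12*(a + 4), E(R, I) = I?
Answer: 31707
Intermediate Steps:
U(B, a) = -368 - 96*a (U(B, a) = 16 + 8*(-12*(a + 4)) = 16 + 8*(-12*(4 + a)) = 16 + 8*(-48 - 12*a) = 16 + (-384 - 96*a) = -368 - 96*a)
g(Y, r) = r² - 101*Y (g(Y, r) = -101*Y + r*r = -101*Y + r² = r² - 101*Y)
(-17816 + U(-205, 464)) + g(v(13, 11), -303) = (-17816 + (-368 - 96*464)) + ((-303)² - (-202)*13) = (-17816 + (-368 - 44544)) + (91809 - 101*(-26)) = (-17816 - 44912) + (91809 + 2626) = -62728 + 94435 = 31707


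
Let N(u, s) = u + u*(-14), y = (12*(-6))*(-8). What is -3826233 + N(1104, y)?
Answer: -3840585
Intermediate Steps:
y = 576 (y = -72*(-8) = 576)
N(u, s) = -13*u (N(u, s) = u - 14*u = -13*u)
-3826233 + N(1104, y) = -3826233 - 13*1104 = -3826233 - 14352 = -3840585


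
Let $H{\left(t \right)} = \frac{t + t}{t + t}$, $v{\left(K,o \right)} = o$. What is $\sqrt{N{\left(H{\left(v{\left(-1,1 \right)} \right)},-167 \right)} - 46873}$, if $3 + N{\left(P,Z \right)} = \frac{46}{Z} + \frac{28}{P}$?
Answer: $\frac{i \sqrt{1306551554}}{167} \approx 216.44 i$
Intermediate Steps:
$H{\left(t \right)} = 1$ ($H{\left(t \right)} = \frac{2 t}{2 t} = 2 t \frac{1}{2 t} = 1$)
$N{\left(P,Z \right)} = -3 + \frac{28}{P} + \frac{46}{Z}$ ($N{\left(P,Z \right)} = -3 + \left(\frac{46}{Z} + \frac{28}{P}\right) = -3 + \left(\frac{28}{P} + \frac{46}{Z}\right) = -3 + \frac{28}{P} + \frac{46}{Z}$)
$\sqrt{N{\left(H{\left(v{\left(-1,1 \right)} \right)},-167 \right)} - 46873} = \sqrt{\left(-3 + \frac{28}{1} + \frac{46}{-167}\right) - 46873} = \sqrt{\left(-3 + 28 \cdot 1 + 46 \left(- \frac{1}{167}\right)\right) - 46873} = \sqrt{\left(-3 + 28 - \frac{46}{167}\right) - 46873} = \sqrt{\frac{4129}{167} - 46873} = \sqrt{- \frac{7823662}{167}} = \frac{i \sqrt{1306551554}}{167}$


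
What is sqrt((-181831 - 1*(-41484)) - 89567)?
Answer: 3*I*sqrt(25546) ≈ 479.49*I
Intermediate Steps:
sqrt((-181831 - 1*(-41484)) - 89567) = sqrt((-181831 + 41484) - 89567) = sqrt(-140347 - 89567) = sqrt(-229914) = 3*I*sqrt(25546)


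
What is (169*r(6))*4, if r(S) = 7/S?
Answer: 2366/3 ≈ 788.67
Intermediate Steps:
(169*r(6))*4 = (169*(7/6))*4 = (1183/6)*4 = 2366/3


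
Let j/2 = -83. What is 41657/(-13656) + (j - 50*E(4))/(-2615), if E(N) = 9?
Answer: -100520959/35710440 ≈ -2.8149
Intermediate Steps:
j = -166 (j = 2*(-83) = -166)
41657/(-13656) + (j - 50*E(4))/(-2615) = 41657/(-13656) + (-166 - 50*9)/(-2615) = 41657*(-1/13656) + (-166 - 450)*(-1/2615) = -41657/13656 - 616*(-1/2615) = -41657/13656 + 616/2615 = -100520959/35710440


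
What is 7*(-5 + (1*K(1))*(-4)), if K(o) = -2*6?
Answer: 301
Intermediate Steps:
K(o) = -12
7*(-5 + (1*K(1))*(-4)) = 7*(-5 + (1*(-12))*(-4)) = 7*(-5 - 12*(-4)) = 7*(-5 + 48) = 7*43 = 301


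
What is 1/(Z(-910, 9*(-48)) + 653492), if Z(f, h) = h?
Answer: 1/653060 ≈ 1.5313e-6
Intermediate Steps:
1/(Z(-910, 9*(-48)) + 653492) = 1/(9*(-48) + 653492) = 1/(-432 + 653492) = 1/653060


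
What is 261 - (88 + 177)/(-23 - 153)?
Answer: 46201/176 ≈ 262.51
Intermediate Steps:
261 - (88 + 177)/(-23 - 153) = 261 - 265/(-176) = 261 - 265*(-1)/176 = 261 - 1*(-265/176) = 261 + 265/176 = 46201/176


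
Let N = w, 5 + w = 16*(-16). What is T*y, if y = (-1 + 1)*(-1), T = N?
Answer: 0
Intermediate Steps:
w = -261 (w = -5 + 16*(-16) = -5 - 256 = -261)
N = -261
T = -261
y = 0 (y = 0*(-1) = 0)
T*y = -261*0 = 0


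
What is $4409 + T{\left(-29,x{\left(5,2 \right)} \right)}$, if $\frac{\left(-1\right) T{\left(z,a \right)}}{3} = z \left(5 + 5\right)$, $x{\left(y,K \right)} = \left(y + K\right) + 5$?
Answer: $5279$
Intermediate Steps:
$x{\left(y,K \right)} = 5 + K + y$ ($x{\left(y,K \right)} = \left(K + y\right) + 5 = 5 + K + y$)
$T{\left(z,a \right)} = - 30 z$ ($T{\left(z,a \right)} = - 3 z \left(5 + 5\right) = - 3 z 10 = - 3 \cdot 10 z = - 30 z$)
$4409 + T{\left(-29,x{\left(5,2 \right)} \right)} = 4409 - -870 = 4409 + 870 = 5279$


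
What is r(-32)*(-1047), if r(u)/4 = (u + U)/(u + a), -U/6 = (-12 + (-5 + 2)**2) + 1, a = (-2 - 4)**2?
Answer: 20940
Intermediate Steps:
a = 36 (a = (-6)**2 = 36)
U = 12 (U = -6*((-12 + (-5 + 2)**2) + 1) = -6*((-12 + (-3)**2) + 1) = -6*((-12 + 9) + 1) = -6*(-3 + 1) = -6*(-2) = 12)
r(u) = 4*(12 + u)/(36 + u) (r(u) = 4*((u + 12)/(u + 36)) = 4*((12 + u)/(36 + u)) = 4*(12 + u)/(36 + u))
r(-32)*(-1047) = (4*(12 - 32)/(36 - 32))*(-1047) = (4*(-20)/4)*(-1047) = (4*(1/4)*(-20))*(-1047) = -20*(-1047) = 20940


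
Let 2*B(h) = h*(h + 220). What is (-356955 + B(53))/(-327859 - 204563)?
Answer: 233147/354948 ≈ 0.65685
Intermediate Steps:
B(h) = h*(220 + h)/2 (B(h) = (h*(h + 220))/2 = (h*(220 + h))/2 = h*(220 + h)/2)
(-356955 + B(53))/(-327859 - 204563) = (-356955 + (½)*53*(220 + 53))/(-327859 - 204563) = (-356955 + (½)*53*273)/(-532422) = (-356955 + 14469/2)*(-1/532422) = -699441/2*(-1/532422) = 233147/354948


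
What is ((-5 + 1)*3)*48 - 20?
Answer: -596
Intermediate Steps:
((-5 + 1)*3)*48 - 20 = -4*3*48 - 20 = -12*48 - 20 = -576 - 20 = -596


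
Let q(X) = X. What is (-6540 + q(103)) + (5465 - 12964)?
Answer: -13936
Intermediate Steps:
(-6540 + q(103)) + (5465 - 12964) = (-6540 + 103) + (5465 - 12964) = -6437 - 7499 = -13936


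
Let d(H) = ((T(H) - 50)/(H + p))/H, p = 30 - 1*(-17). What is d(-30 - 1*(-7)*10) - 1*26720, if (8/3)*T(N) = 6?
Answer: -371942591/13920 ≈ -26720.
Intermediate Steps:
T(N) = 9/4 (T(N) = (3/8)*6 = 9/4)
p = 47 (p = 30 + 17 = 47)
d(H) = -191/(4*H*(47 + H)) (d(H) = ((9/4 - 50)/(H + 47))/H = (-191/(4*(47 + H)))/H = -191/(4*H*(47 + H)))
d(-30 - 1*(-7)*10) - 1*26720 = -191/(4*(-30 - 1*(-7)*10)*(47 + (-30 - 1*(-7)*10))) - 1*26720 = -191/(4*(-30 + 7*10)*(47 + (-30 + 7*10))) - 26720 = -191/(4*(-30 + 70)*(47 + (-30 + 70))) - 26720 = -191/4/(40*(47 + 40)) - 26720 = -191/4*1/40/87 - 26720 = -191/4*1/40*1/87 - 26720 = -191/13920 - 26720 = -371942591/13920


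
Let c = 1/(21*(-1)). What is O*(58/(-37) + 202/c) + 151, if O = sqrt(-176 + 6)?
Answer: 151 - 157012*I*sqrt(170)/37 ≈ 151.0 - 55329.0*I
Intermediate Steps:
c = -1/21 (c = 1/(-21) = -1/21 ≈ -0.047619)
O = I*sqrt(170) (O = sqrt(-170) = I*sqrt(170) ≈ 13.038*I)
O*(58/(-37) + 202/c) + 151 = (I*sqrt(170))*(58/(-37) + 202/(-1/21)) + 151 = (I*sqrt(170))*(58*(-1/37) + 202*(-21)) + 151 = (I*sqrt(170))*(-58/37 - 4242) + 151 = (I*sqrt(170))*(-157012/37) + 151 = -157012*I*sqrt(170)/37 + 151 = 151 - 157012*I*sqrt(170)/37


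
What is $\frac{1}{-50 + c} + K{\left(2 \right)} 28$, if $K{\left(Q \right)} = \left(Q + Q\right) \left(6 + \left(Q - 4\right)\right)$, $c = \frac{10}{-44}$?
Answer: $\frac{495018}{1105} \approx 447.98$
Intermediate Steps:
$c = - \frac{5}{22}$ ($c = 10 \left(- \frac{1}{44}\right) = - \frac{5}{22} \approx -0.22727$)
$K{\left(Q \right)} = 2 Q \left(2 + Q\right)$ ($K{\left(Q \right)} = 2 Q \left(6 + \left(Q - 4\right)\right) = 2 Q \left(6 + \left(-4 + Q\right)\right) = 2 Q \left(2 + Q\right)$)
$\frac{1}{-50 + c} + K{\left(2 \right)} 28 = \frac{1}{-50 - \frac{5}{22}} + 2 \cdot 2 \left(2 + 2\right) 28 = \frac{1}{- \frac{1105}{22}} + 2 \cdot 2 \cdot 4 \cdot 28 = - \frac{22}{1105} + 16 \cdot 28 = - \frac{22}{1105} + 448 = \frac{495018}{1105}$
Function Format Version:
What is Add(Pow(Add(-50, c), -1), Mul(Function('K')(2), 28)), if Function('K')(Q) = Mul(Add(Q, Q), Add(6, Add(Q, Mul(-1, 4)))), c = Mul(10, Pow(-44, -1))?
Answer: Rational(495018, 1105) ≈ 447.98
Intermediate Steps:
c = Rational(-5, 22) (c = Mul(10, Rational(-1, 44)) = Rational(-5, 22) ≈ -0.22727)
Function('K')(Q) = Mul(2, Q, Add(2, Q)) (Function('K')(Q) = Mul(Mul(2, Q), Add(6, Add(Q, -4))) = Mul(Mul(2, Q), Add(6, Add(-4, Q))) = Mul(Mul(2, Q), Add(2, Q)) = Mul(2, Q, Add(2, Q)))
Add(Pow(Add(-50, c), -1), Mul(Function('K')(2), 28)) = Add(Pow(Add(-50, Rational(-5, 22)), -1), Mul(Mul(2, 2, Add(2, 2)), 28)) = Add(Pow(Rational(-1105, 22), -1), Mul(Mul(2, 2, 4), 28)) = Add(Rational(-22, 1105), Mul(16, 28)) = Add(Rational(-22, 1105), 448) = Rational(495018, 1105)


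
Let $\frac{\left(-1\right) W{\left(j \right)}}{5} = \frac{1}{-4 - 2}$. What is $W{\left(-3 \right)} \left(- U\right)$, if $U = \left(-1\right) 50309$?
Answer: $\frac{251545}{6} \approx 41924.0$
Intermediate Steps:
$W{\left(j \right)} = \frac{5}{6}$ ($W{\left(j \right)} = - \frac{5}{-4 - 2} = - \frac{5}{-6} = \left(-5\right) \left(- \frac{1}{6}\right) = \frac{5}{6}$)
$U = -50309$
$W{\left(-3 \right)} \left(- U\right) = \frac{5 \left(\left(-1\right) \left(-50309\right)\right)}{6} = \frac{5}{6} \cdot 50309 = \frac{251545}{6}$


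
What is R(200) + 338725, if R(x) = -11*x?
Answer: 336525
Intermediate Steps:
R(200) + 338725 = -11*200 + 338725 = -2200 + 338725 = 336525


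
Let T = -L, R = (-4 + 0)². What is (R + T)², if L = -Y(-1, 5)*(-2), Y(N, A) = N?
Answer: 324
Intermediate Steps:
L = -2 (L = -1*(-1)*(-2) = 1*(-2) = -2)
R = 16 (R = (-4)² = 16)
T = 2 (T = -1*(-2) = 2)
(R + T)² = (16 + 2)² = 18² = 324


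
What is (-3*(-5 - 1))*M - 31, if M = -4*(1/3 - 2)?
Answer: 89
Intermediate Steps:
M = 20/3 (M = -4*(⅓ - 2) = -4*(-5/3) = 20/3 ≈ 6.6667)
(-3*(-5 - 1))*M - 31 = -3*(-5 - 1)*(20/3) - 31 = -3*(-6)*(20/3) - 31 = 18*(20/3) - 31 = 120 - 31 = 89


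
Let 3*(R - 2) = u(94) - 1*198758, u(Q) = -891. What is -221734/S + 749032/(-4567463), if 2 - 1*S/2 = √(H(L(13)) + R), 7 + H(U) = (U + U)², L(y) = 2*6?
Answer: -1593277454431/452060082962 - 110867*I*√37113/49487 ≈ -3.5245 - 431.59*I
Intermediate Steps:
L(y) = 12
H(U) = -7 + 4*U² (H(U) = -7 + (U + U)² = -7 + (2*U)² = -7 + 4*U²)
R = -199643/3 (R = 2 + (-891 - 1*198758)/3 = 2 + (-891 - 198758)/3 = 2 + (⅓)*(-199649) = 2 - 199649/3 = -199643/3 ≈ -66548.)
S = 4 - 8*I*√37113/3 (S = 4 - 2*√((-7 + 4*12²) - 199643/3) = 4 - 2*√((-7 + 4*144) - 199643/3) = 4 - 2*√((-7 + 576) - 199643/3) = 4 - 2*√(569 - 199643/3) = 4 - 8*I*√37113/3 ≈ 4.0 - 513.73*I)
-221734/S + 749032/(-4567463) = -221734/(4 - 8*I*√37113/3) + 749032/(-4567463) = -221734/(4 - 8*I*√37113/3) + 749032*(-1/4567463) = -221734/(4 - 8*I*√37113/3) - 749032/4567463 = -749032/4567463 - 221734/(4 - 8*I*√37113/3)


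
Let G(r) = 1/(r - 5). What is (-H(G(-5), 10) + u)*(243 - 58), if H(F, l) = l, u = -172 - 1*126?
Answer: -56980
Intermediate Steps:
G(r) = 1/(-5 + r)
u = -298 (u = -172 - 126 = -298)
(-H(G(-5), 10) + u)*(243 - 58) = (-1*10 - 298)*(243 - 58) = (-10 - 298)*185 = -308*185 = -56980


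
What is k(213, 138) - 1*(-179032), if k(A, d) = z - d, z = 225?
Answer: 179119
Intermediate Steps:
k(A, d) = 225 - d
k(213, 138) - 1*(-179032) = (225 - 1*138) - 1*(-179032) = (225 - 138) + 179032 = 87 + 179032 = 179119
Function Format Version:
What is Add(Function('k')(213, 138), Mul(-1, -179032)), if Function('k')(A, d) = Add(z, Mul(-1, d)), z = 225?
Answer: 179119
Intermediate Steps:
Function('k')(A, d) = Add(225, Mul(-1, d))
Add(Function('k')(213, 138), Mul(-1, -179032)) = Add(Add(225, Mul(-1, 138)), Mul(-1, -179032)) = Add(Add(225, -138), 179032) = Add(87, 179032) = 179119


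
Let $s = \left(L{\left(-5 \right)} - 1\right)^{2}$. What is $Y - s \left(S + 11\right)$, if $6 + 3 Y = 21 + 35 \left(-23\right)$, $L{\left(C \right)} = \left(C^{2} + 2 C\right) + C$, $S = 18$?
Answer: $- \frac{7837}{3} \approx -2612.3$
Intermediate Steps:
$L{\left(C \right)} = C^{2} + 3 C$
$s = 81$ ($s = \left(- 5 \left(3 - 5\right) - 1\right)^{2} = \left(\left(-5\right) \left(-2\right) - 1\right)^{2} = \left(10 - 1\right)^{2} = 9^{2} = 81$)
$Y = - \frac{790}{3}$ ($Y = -2 + \frac{21 + 35 \left(-23\right)}{3} = -2 + \frac{21 - 805}{3} = -2 + \frac{1}{3} \left(-784\right) = -2 - \frac{784}{3} = - \frac{790}{3} \approx -263.33$)
$Y - s \left(S + 11\right) = - \frac{790}{3} - 81 \left(18 + 11\right) = - \frac{790}{3} - 81 \cdot 29 = - \frac{790}{3} - 2349 = - \frac{7837}{3}$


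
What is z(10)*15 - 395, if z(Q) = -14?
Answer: -605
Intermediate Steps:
z(10)*15 - 395 = -14*15 - 395 = -210 - 395 = -605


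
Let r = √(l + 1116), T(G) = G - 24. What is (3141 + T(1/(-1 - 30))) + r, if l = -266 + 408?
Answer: 96626/31 + √1258 ≈ 3152.4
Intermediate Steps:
T(G) = -24 + G
l = 142
r = √1258 (r = √(142 + 1116) = √1258 ≈ 35.468)
(3141 + T(1/(-1 - 30))) + r = (3141 + (-24 + 1/(-1 - 30))) + √1258 = (3141 + (-24 + 1/(-31))) + √1258 = (3141 + (-24 - 1/31)) + √1258 = (3141 - 745/31) + √1258 = 96626/31 + √1258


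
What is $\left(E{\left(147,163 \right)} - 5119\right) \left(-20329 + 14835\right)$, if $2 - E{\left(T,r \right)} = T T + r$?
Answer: $147728166$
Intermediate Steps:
$E{\left(T,r \right)} = 2 - r - T^{2}$ ($E{\left(T,r \right)} = 2 - \left(T T + r\right) = 2 - \left(T^{2} + r\right) = 2 - \left(r + T^{2}\right) = 2 - r - T^{2}$)
$\left(E{\left(147,163 \right)} - 5119\right) \left(-20329 + 14835\right) = \left(\left(2 - 163 - 147^{2}\right) - 5119\right) \left(-20329 + 14835\right) = \left(\left(2 - 163 - 21609\right) - 5119\right) \left(-5494\right) = \left(-21770 - 5119\right) \left(-5494\right) = \left(-26889\right) \left(-5494\right) = 147728166$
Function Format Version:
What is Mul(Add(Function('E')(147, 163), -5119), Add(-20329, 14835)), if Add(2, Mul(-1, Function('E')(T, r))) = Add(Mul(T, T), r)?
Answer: 147728166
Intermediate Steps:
Function('E')(T, r) = Add(2, Mul(-1, r), Mul(-1, Pow(T, 2))) (Function('E')(T, r) = Add(2, Mul(-1, Add(Mul(T, T), r))) = Add(2, Mul(-1, Add(Pow(T, 2), r))) = Add(2, Mul(-1, Add(r, Pow(T, 2)))) = Add(2, Add(Mul(-1, r), Mul(-1, Pow(T, 2)))) = Add(2, Mul(-1, r), Mul(-1, Pow(T, 2))))
Mul(Add(Function('E')(147, 163), -5119), Add(-20329, 14835)) = Mul(Add(Add(2, Mul(-1, 163), Mul(-1, Pow(147, 2))), -5119), Add(-20329, 14835)) = Mul(Add(Add(2, -163, Mul(-1, 21609)), -5119), -5494) = Mul(Add(Add(2, -163, -21609), -5119), -5494) = Mul(Add(-21770, -5119), -5494) = Mul(-26889, -5494) = 147728166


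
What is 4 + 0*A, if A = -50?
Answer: 4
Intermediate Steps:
4 + 0*A = 4 + 0*(-50) = 4 + 0 = 4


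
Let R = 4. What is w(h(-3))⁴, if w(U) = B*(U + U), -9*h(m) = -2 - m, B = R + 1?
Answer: 10000/6561 ≈ 1.5242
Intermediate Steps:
B = 5 (B = 4 + 1 = 5)
h(m) = 2/9 + m/9 (h(m) = -(-2 - m)/9 = 2/9 + m/9)
w(U) = 10*U (w(U) = 5*(U + U) = 5*(2*U) = 10*U)
w(h(-3))⁴ = (10*(2/9 + (⅑)*(-3)))⁴ = (10*(2/9 - ⅓))⁴ = (10*(-⅑))⁴ = (-10/9)⁴ = 10000/6561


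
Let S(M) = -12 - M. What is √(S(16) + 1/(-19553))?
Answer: I*√10704974205/19553 ≈ 5.2915*I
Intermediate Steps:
√(S(16) + 1/(-19553)) = √((-12 - 1*16) + 1/(-19553)) = √((-12 - 16) - 1/19553) = √(-28 - 1/19553) = √(-547485/19553) = I*√10704974205/19553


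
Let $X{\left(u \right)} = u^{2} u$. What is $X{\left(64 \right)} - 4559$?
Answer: $257585$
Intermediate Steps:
$X{\left(u \right)} = u^{3}$
$X{\left(64 \right)} - 4559 = 64^{3} - 4559 = 262144 - 4559 = 257585$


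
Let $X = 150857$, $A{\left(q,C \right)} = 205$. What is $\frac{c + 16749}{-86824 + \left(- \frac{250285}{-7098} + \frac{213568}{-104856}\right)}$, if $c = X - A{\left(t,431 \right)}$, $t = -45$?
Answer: $- \frac{247204739522}{128165847479} \approx -1.9288$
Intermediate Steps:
$c = 150652$ ($c = 150857 - 205 = 150652$)
$\frac{c + 16749}{-86824 + \left(- \frac{250285}{-7098} + \frac{213568}{-104856}\right)} = \frac{150652 + 16749}{-86824 + \left(- \frac{250285}{-7098} + \frac{213568}{-104856}\right)} = \frac{167401}{-86824 + \left(\left(-250285\right) \left(- \frac{1}{7098}\right) + 213568 \left(- \frac{1}{104856}\right)\right)} = \frac{167401}{-86824 + \left(\frac{35755}{1014} - \frac{26696}{13107}\right)} = \frac{167401}{-86824 + \frac{49063449}{1476722}} = \frac{167401}{- \frac{128165847479}{1476722}} = 167401 \left(- \frac{1476722}{128165847479}\right) = - \frac{247204739522}{128165847479}$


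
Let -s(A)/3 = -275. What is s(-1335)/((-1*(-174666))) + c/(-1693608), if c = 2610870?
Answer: -12628694245/8217103748 ≈ -1.5369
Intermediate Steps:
s(A) = 825 (s(A) = -3*(-275) = 825)
s(-1335)/((-1*(-174666))) + c/(-1693608) = 825/((-1*(-174666))) + 2610870/(-1693608) = 825/174666 + 2610870*(-1/1693608) = 825*(1/174666) - 435145/282268 = 275/58222 - 435145/282268 = -12628694245/8217103748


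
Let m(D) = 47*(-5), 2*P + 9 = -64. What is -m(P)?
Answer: 235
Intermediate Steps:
P = -73/2 (P = -9/2 + (½)*(-64) = -9/2 - 32 = -73/2 ≈ -36.500)
m(D) = -235
-m(P) = -1*(-235) = 235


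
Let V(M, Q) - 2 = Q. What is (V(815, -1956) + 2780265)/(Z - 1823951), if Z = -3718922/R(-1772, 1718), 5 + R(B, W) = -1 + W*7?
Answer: -16697649110/10963804971 ≈ -1.5230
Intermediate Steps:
V(M, Q) = 2 + Q
R(B, W) = -6 + 7*W (R(B, W) = -5 + (-1 + W*7) = -5 + (-1 + 7*W) = -6 + 7*W)
Z = -1859461/6010 (Z = -3718922/(-6 + 7*1718) = -3718922/(-6 + 12026) = -3718922/12020 = -3718922*1/12020 = -1859461/6010 ≈ -309.39)
(V(815, -1956) + 2780265)/(Z - 1823951) = ((2 - 1956) + 2780265)/(-1859461/6010 - 1823951) = (-1954 + 2780265)/(-10963804971/6010) = 2778311*(-6010/10963804971) = -16697649110/10963804971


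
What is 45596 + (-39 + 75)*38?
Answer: 46964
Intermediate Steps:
45596 + (-39 + 75)*38 = 45596 + 36*38 = 45596 + 1368 = 46964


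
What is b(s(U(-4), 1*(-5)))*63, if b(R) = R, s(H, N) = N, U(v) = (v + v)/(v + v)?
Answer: -315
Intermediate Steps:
U(v) = 1 (U(v) = (2*v)/((2*v)) = (2*v)*(1/(2*v)) = 1)
b(s(U(-4), 1*(-5)))*63 = (1*(-5))*63 = -5*63 = -315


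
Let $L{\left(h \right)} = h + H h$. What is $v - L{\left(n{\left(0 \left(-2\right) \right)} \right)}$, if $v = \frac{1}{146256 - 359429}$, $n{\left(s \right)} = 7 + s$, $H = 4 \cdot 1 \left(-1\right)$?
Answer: $\frac{4476632}{213173} \approx 21.0$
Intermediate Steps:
$H = -4$ ($H = 4 \left(-1\right) = -4$)
$L{\left(h \right)} = - 3 h$ ($L{\left(h \right)} = h - 4 h = - 3 h$)
$v = - \frac{1}{213173}$ ($v = \frac{1}{-213173} = - \frac{1}{213173} \approx -4.691 \cdot 10^{-6}$)
$v - L{\left(n{\left(0 \left(-2\right) \right)} \right)} = - \frac{1}{213173} - - 3 \left(7 + 0 \left(-2\right)\right) = - \frac{1}{213173} - - 3 \left(7 + 0\right) = - \frac{1}{213173} - \left(-3\right) 7 = - \frac{1}{213173} - -21 = - \frac{1}{213173} + 21 = \frac{4476632}{213173}$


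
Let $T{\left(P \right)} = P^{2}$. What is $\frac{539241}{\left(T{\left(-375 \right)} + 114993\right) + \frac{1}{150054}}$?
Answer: $\frac{80915269014}{38356503373} \approx 2.1096$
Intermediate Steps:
$\frac{539241}{\left(T{\left(-375 \right)} + 114993\right) + \frac{1}{150054}} = \frac{539241}{\left(\left(-375\right)^{2} + 114993\right) + \frac{1}{150054}} = \frac{539241}{\left(140625 + 114993\right) + \frac{1}{150054}} = \frac{539241}{255618 + \frac{1}{150054}} = \frac{539241}{\frac{38356503373}{150054}} = 539241 \cdot \frac{150054}{38356503373} = \frac{80915269014}{38356503373}$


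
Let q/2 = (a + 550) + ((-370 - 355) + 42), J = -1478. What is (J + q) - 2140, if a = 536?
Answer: -2812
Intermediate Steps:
q = 806 (q = 2*((536 + 550) + ((-370 - 355) + 42)) = 2*(1086 + (-725 + 42)) = 2*(1086 - 683) = 2*403 = 806)
(J + q) - 2140 = (-1478 + 806) - 2140 = -672 - 2140 = -2812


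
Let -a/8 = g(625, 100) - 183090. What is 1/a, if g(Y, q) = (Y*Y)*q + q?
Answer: -1/311036080 ≈ -3.2151e-9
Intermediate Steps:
g(Y, q) = q + q*Y² (g(Y, q) = Y²*q + q = q*Y² + q = q + q*Y²)
a = -311036080 (a = -8*(100*(1 + 625²) - 183090) = -8*(100*(1 + 390625) - 183090) = -8*(100*390626 - 183090) = -8*(39062600 - 183090) = -8*38879510 = -311036080)
1/a = 1/(-311036080) = -1/311036080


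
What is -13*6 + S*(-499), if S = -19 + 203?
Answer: -91894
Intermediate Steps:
S = 184
-13*6 + S*(-499) = -13*6 + 184*(-499) = -78 - 91816 = -91894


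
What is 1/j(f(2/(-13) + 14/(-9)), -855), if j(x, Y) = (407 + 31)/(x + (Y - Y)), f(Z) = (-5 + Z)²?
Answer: 616225/5995782 ≈ 0.10278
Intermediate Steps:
j(x, Y) = 438/x (j(x, Y) = 438/(x + 0) = 438/x)
1/j(f(2/(-13) + 14/(-9)), -855) = 1/(438/((-5 + (2/(-13) + 14/(-9)))²)) = 1/(438/((-5 + (2*(-1/13) + 14*(-⅑)))²)) = 1/(438/((-5 + (-2/13 - 14/9))²)) = 1/(438/((-5 - 200/117)²)) = 1/(438/((-785/117)²)) = 1/(438/(616225/13689)) = 1/(438*(13689/616225)) = 1/(5995782/616225) = 616225/5995782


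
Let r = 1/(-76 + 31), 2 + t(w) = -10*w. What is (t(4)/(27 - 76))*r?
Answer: -2/105 ≈ -0.019048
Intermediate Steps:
t(w) = -2 - 10*w
r = -1/45 (r = 1/(-45) = -1/45 ≈ -0.022222)
(t(4)/(27 - 76))*r = ((-2 - 10*4)/(27 - 76))*(-1/45) = ((-2 - 40)/(-49))*(-1/45) = -1/49*(-42)*(-1/45) = (6/7)*(-1/45) = -2/105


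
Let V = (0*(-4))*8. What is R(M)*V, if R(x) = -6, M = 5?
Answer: 0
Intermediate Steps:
V = 0 (V = 0*8 = 0)
R(M)*V = -6*0 = 0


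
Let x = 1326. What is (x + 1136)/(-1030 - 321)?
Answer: -2462/1351 ≈ -1.8224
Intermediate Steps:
(x + 1136)/(-1030 - 321) = (1326 + 1136)/(-1030 - 321) = 2462/(-1351) = -1/1351*2462 = -2462/1351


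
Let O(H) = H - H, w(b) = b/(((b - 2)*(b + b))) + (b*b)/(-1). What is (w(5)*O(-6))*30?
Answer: 0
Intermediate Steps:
w(b) = 1/(2*(-2 + b)) - b² (w(b) = b/(((-2 + b)*(2*b))) + b²*(-1) = b/((2*b*(-2 + b))) - b² = b*(1/(2*b*(-2 + b))) - b² = 1/(2*(-2 + b)) - b²)
O(H) = 0
(w(5)*O(-6))*30 = (((½ - 1*5³ + 2*5²)/(-2 + 5))*0)*30 = (((½ - 1*125 + 2*25)/3)*0)*30 = (((½ - 125 + 50)/3)*0)*30 = (((⅓)*(-149/2))*0)*30 = -149/6*0*30 = 0*30 = 0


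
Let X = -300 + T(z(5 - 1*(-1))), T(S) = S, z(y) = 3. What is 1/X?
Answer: -1/297 ≈ -0.0033670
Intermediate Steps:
X = -297 (X = -300 + 3 = -297)
1/X = 1/(-297) = -1/297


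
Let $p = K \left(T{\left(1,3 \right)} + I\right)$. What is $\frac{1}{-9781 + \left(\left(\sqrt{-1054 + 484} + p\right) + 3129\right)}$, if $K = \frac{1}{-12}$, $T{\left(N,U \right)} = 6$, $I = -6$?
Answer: $- \frac{3326}{22124837} - \frac{i \sqrt{570}}{44249674} \approx -0.00015033 - 5.3954 \cdot 10^{-7} i$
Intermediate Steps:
$K = - \frac{1}{12} \approx -0.083333$
$p = 0$ ($p = - \frac{6 - 6}{12} = \left(- \frac{1}{12}\right) 0 = 0$)
$\frac{1}{-9781 + \left(\left(\sqrt{-1054 + 484} + p\right) + 3129\right)} = \frac{1}{-9781 + \left(\left(\sqrt{-1054 + 484} + 0\right) + 3129\right)} = \frac{1}{-9781 + \left(\left(\sqrt{-570} + 0\right) + 3129\right)} = \frac{1}{-9781 + \left(\left(i \sqrt{570} + 0\right) + 3129\right)} = \frac{1}{-9781 + \left(i \sqrt{570} + 3129\right)} = \frac{1}{-9781 + \left(3129 + i \sqrt{570}\right)} = \frac{1}{-6652 + i \sqrt{570}}$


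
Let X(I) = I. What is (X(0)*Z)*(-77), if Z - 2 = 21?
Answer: 0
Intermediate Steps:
Z = 23 (Z = 2 + 21 = 23)
(X(0)*Z)*(-77) = (0*23)*(-77) = 0*(-77) = 0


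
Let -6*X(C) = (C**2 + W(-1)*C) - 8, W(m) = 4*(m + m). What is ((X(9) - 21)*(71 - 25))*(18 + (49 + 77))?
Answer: -140208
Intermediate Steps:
W(m) = 8*m (W(m) = 4*(2*m) = 8*m)
X(C) = 4/3 - C**2/6 + 4*C/3 (X(C) = -((C**2 + (8*(-1))*C) - 8)/6 = -((C**2 - 8*C) - 8)/6 = -(-8 + C**2 - 8*C)/6 = 4/3 - C**2/6 + 4*C/3)
((X(9) - 21)*(71 - 25))*(18 + (49 + 77)) = (((4/3 - 1/6*9**2 + (4/3)*9) - 21)*(71 - 25))*(18 + (49 + 77)) = (((4/3 - 1/6*81 + 12) - 21)*46)*(18 + 126) = (((4/3 - 27/2 + 12) - 21)*46)*144 = ((-1/6 - 21)*46)*144 = -127/6*46*144 = -2921/3*144 = -140208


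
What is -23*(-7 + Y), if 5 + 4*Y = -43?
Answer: 437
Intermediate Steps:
Y = -12 (Y = -5/4 + (1/4)*(-43) = -5/4 - 43/4 = -12)
-23*(-7 + Y) = -23*(-7 - 12) = -23*(-19) = 437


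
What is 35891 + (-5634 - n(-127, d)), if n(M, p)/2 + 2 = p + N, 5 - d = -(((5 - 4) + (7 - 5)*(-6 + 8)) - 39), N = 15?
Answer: 30289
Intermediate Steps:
d = -29 (d = 5 - (-1)*(((5 - 4) + (7 - 5)*(-6 + 8)) - 39) = 5 - (-1)*((1 + 2*2) - 39) = 5 - (-1)*((1 + 4) - 39) = 5 - (-1)*(5 - 39) = 5 - (-1)*(-34) = 5 - 1*34 = 5 - 34 = -29)
n(M, p) = 26 + 2*p (n(M, p) = -4 + 2*(p + 15) = -4 + 2*(15 + p) = -4 + (30 + 2*p) = 26 + 2*p)
35891 + (-5634 - n(-127, d)) = 35891 + (-5634 - (26 + 2*(-29))) = 35891 + (-5634 - (26 - 58)) = 35891 + (-5634 - 1*(-32)) = 35891 + (-5634 + 32) = 35891 - 5602 = 30289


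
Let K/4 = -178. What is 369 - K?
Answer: 1081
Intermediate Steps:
K = -712 (K = 4*(-178) = -712)
369 - K = 369 - 1*(-712) = 369 + 712 = 1081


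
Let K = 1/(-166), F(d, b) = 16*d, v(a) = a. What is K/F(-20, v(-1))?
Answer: 1/53120 ≈ 1.8825e-5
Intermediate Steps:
K = -1/166 ≈ -0.0060241
K/F(-20, v(-1)) = -1/(166*(16*(-20))) = -1/166/(-320) = -1/166*(-1/320) = 1/53120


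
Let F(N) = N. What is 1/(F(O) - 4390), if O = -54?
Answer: -1/4444 ≈ -0.00022502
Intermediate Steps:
1/(F(O) - 4390) = 1/(-54 - 4390) = 1/(-4444) = -1/4444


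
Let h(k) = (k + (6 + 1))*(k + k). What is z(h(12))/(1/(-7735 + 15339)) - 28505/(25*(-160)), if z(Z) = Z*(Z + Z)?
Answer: 2529832556101/800 ≈ 3.1623e+9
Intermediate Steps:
h(k) = 2*k*(7 + k) (h(k) = (k + 7)*(2*k) = (7 + k)*(2*k) = 2*k*(7 + k))
z(Z) = 2*Z² (z(Z) = Z*(2*Z) = 2*Z²)
z(h(12))/(1/(-7735 + 15339)) - 28505/(25*(-160)) = (2*(2*12*(7 + 12))²)/(1/(-7735 + 15339)) - 28505/(25*(-160)) = (2*(2*12*19)²)/(1/7604) - 28505/(-4000) = (2*456²)/(1/7604) - 28505*(-1/4000) = (2*207936)*7604 + 5701/800 = 415872*7604 + 5701/800 = 3162290688 + 5701/800 = 2529832556101/800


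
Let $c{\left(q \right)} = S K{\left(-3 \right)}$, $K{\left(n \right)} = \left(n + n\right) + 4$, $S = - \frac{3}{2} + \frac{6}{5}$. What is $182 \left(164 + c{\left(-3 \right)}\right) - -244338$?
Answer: $\frac{1371476}{5} \approx 2.743 \cdot 10^{5}$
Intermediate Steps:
$S = - \frac{3}{10}$ ($S = \left(-3\right) \frac{1}{2} + 6 \cdot \frac{1}{5} = - \frac{3}{2} + \frac{6}{5} = - \frac{3}{10} \approx -0.3$)
$K{\left(n \right)} = 4 + 2 n$ ($K{\left(n \right)} = 2 n + 4 = 4 + 2 n$)
$c{\left(q \right)} = \frac{3}{5}$ ($c{\left(q \right)} = - \frac{3 \left(4 + 2 \left(-3\right)\right)}{10} = - \frac{3 \left(4 - 6\right)}{10} = \left(- \frac{3}{10}\right) \left(-2\right) = \frac{3}{5}$)
$182 \left(164 + c{\left(-3 \right)}\right) - -244338 = 182 \left(164 + \frac{3}{5}\right) - -244338 = 182 \cdot \frac{823}{5} + 244338 = \frac{149786}{5} + 244338 = \frac{1371476}{5}$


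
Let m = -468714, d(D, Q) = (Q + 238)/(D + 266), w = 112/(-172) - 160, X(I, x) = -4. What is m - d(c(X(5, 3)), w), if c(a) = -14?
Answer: -2539494115/5418 ≈ -4.6871e+5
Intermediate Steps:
w = -6908/43 (w = 112*(-1/172) - 160 = -28/43 - 160 = -6908/43 ≈ -160.65)
d(D, Q) = (238 + Q)/(266 + D)
m - d(c(X(5, 3)), w) = -468714 - (238 - 6908/43)/(266 - 14) = -468714 - 3326/(252*43) = -468714 - 1*1663/5418 = -468714 - 1663/5418 = -2539494115/5418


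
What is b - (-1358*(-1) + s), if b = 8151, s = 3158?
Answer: 3635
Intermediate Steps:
b - (-1358*(-1) + s) = 8151 - (-1358*(-1) + 3158) = 8151 - (1358 + 3158) = 8151 - 1*4516 = 8151 - 4516 = 3635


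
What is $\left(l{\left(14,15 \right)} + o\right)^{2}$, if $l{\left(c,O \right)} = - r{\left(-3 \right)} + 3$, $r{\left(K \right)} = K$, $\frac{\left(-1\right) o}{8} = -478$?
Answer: $14668900$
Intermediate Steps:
$o = 3824$ ($o = \left(-8\right) \left(-478\right) = 3824$)
$l{\left(c,O \right)} = 6$ ($l{\left(c,O \right)} = \left(-1\right) \left(-3\right) + 3 = 3 + 3 = 6$)
$\left(l{\left(14,15 \right)} + o\right)^{2} = \left(6 + 3824\right)^{2} = 3830^{2} = 14668900$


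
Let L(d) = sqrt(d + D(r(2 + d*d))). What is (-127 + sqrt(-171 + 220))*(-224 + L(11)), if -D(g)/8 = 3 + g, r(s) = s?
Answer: 26880 - 120*I*sqrt(997) ≈ 26880.0 - 3789.0*I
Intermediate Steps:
D(g) = -24 - 8*g (D(g) = -8*(3 + g) = -24 - 8*g)
L(d) = sqrt(-40 + d - 8*d**2) (L(d) = sqrt(d + (-24 - 8*(2 + d*d))) = sqrt(d + (-24 - 8*(2 + d**2))) = sqrt(d + (-24 + (-16 - 8*d**2))) = sqrt(d + (-40 - 8*d**2)) = sqrt(-40 + d - 8*d**2))
(-127 + sqrt(-171 + 220))*(-224 + L(11)) = (-127 + sqrt(-171 + 220))*(-224 + sqrt(-40 + 11 - 8*11**2)) = (-127 + sqrt(49))*(-224 + sqrt(-40 + 11 - 8*121)) = (-127 + 7)*(-224 + sqrt(-40 + 11 - 968)) = -120*(-224 + sqrt(-997)) = -120*(-224 + I*sqrt(997)) = 26880 - 120*I*sqrt(997)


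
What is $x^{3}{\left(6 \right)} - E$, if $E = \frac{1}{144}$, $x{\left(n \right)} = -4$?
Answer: $- \frac{9217}{144} \approx -64.007$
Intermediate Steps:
$E = \frac{1}{144} \approx 0.0069444$
$x^{3}{\left(6 \right)} - E = \left(-4\right)^{3} - \frac{1}{144} = -64 - \frac{1}{144} = - \frac{9217}{144}$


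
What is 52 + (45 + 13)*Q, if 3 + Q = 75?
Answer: 4228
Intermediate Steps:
Q = 72 (Q = -3 + 75 = 72)
52 + (45 + 13)*Q = 52 + (45 + 13)*72 = 52 + 58*72 = 52 + 4176 = 4228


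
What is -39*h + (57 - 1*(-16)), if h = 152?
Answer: -5855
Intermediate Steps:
-39*h + (57 - 1*(-16)) = -39*152 + (57 - 1*(-16)) = -5928 + (57 + 16) = -5928 + 73 = -5855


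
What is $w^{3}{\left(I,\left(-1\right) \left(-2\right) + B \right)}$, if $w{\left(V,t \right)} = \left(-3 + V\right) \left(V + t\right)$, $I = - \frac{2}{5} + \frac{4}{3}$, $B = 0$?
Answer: $- \frac{2537716544}{11390625} \approx -222.79$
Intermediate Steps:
$I = \frac{14}{15}$ ($I = \left(-2\right) \frac{1}{5} + 4 \cdot \frac{1}{3} = - \frac{2}{5} + \frac{4}{3} = \frac{14}{15} \approx 0.93333$)
$w^{3}{\left(I,\left(-1\right) \left(-2\right) + B \right)} = \left(\left(\frac{14}{15}\right)^{2} - \frac{14}{5} - 3 \left(\left(-1\right) \left(-2\right) + 0\right) + \frac{14 \left(\left(-1\right) \left(-2\right) + 0\right)}{15}\right)^{3} = \left(\frac{196}{225} - \frac{14}{5} - 3 \left(2 + 0\right) + \frac{14 \left(2 + 0\right)}{15}\right)^{3} = \left(\frac{196}{225} - \frac{14}{5} - 6 + \frac{14}{15} \cdot 2\right)^{3} = \left(\frac{196}{225} - \frac{14}{5} - 6 + \frac{28}{15}\right)^{3} = \left(- \frac{1364}{225}\right)^{3} = - \frac{2537716544}{11390625}$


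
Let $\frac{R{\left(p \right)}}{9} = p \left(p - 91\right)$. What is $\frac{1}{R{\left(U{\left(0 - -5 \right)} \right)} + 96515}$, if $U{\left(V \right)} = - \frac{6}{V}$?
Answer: $\frac{25}{2437769} \approx 1.0255 \cdot 10^{-5}$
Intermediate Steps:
$R{\left(p \right)} = 9 p \left(-91 + p\right)$ ($R{\left(p \right)} = 9 p \left(p - 91\right) = 9 p \left(-91 + p\right)$)
$\frac{1}{R{\left(U{\left(0 - -5 \right)} \right)} + 96515} = \frac{1}{9 \left(- \frac{6}{0 - -5}\right) \left(-91 - \frac{6}{0 - -5}\right) + 96515} = \frac{1}{9 \left(- \frac{6}{0 + 5}\right) \left(-91 - \frac{6}{0 + 5}\right) + 96515} = \frac{1}{9 \left(- \frac{6}{5}\right) \left(-91 - \frac{6}{5}\right) + 96515} = \frac{1}{9 \left(- \frac{6}{5}\right) \left(- \frac{461}{5}\right) + 96515} = \frac{1}{\frac{24894}{25} + 96515} = \frac{1}{\frac{2437769}{25}} = \frac{25}{2437769}$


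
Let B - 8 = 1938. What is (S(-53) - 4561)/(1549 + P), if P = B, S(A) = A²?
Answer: -584/1165 ≈ -0.50129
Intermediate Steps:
B = 1946 (B = 8 + 1938 = 1946)
P = 1946
(S(-53) - 4561)/(1549 + P) = ((-53)² - 4561)/(1549 + 1946) = (2809 - 4561)/3495 = -1752*1/3495 = -584/1165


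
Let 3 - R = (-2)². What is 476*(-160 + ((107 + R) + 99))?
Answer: 21420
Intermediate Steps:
R = -1 (R = 3 - 1*(-2)² = 3 - 1*4 = 3 - 4 = -1)
476*(-160 + ((107 + R) + 99)) = 476*(-160 + ((107 - 1) + 99)) = 476*(-160 + (106 + 99)) = 476*(-160 + 205) = 476*45 = 21420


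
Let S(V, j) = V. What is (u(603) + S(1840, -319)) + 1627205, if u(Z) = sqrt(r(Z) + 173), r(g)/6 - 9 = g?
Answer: 1629045 + sqrt(3845) ≈ 1.6291e+6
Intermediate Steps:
r(g) = 54 + 6*g
u(Z) = sqrt(227 + 6*Z) (u(Z) = sqrt((54 + 6*Z) + 173) = sqrt(227 + 6*Z))
(u(603) + S(1840, -319)) + 1627205 = (sqrt(227 + 6*603) + 1840) + 1627205 = (sqrt(227 + 3618) + 1840) + 1627205 = (sqrt(3845) + 1840) + 1627205 = (1840 + sqrt(3845)) + 1627205 = 1629045 + sqrt(3845)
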